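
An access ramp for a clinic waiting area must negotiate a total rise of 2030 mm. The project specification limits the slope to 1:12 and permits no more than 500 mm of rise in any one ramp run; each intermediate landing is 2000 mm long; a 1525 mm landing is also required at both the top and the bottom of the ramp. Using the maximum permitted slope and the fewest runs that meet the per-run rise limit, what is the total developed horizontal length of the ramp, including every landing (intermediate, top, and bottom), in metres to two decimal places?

35.41 m

2030 / 500 = 4.06, so 5 ramp runs are needed. That means 4 intermediate landings.
Horizontal run for 2030 mm of rise at 1:12 is 2030 × 12 = 24360 mm.
4 intermediate landings contribute 4 × 2000 = 8000 mm.
Top and bottom landings: 2 × 1525 = 3050 mm.
Total = 24360 + 8000 + 3050 = 35410 mm.
= 35.41 m.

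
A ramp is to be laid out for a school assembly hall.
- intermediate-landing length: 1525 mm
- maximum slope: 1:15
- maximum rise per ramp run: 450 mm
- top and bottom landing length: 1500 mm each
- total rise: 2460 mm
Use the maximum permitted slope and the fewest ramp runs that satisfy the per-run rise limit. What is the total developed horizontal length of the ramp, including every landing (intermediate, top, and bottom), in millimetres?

At most 450 each: 2460/450 = 5.47, giving 6 ramp runs. That means 5 intermediate landings.
Horizontal run for 2460 mm of rise at 1:15 is 2460 × 15 = 36900 mm.
Intermediate landings: 5 × 1525 = 7625 mm.
Top and bottom landings: 2 × 1500 = 3000 mm.
Total = 36900 + 7625 + 3000 = 47525 mm.

47525 mm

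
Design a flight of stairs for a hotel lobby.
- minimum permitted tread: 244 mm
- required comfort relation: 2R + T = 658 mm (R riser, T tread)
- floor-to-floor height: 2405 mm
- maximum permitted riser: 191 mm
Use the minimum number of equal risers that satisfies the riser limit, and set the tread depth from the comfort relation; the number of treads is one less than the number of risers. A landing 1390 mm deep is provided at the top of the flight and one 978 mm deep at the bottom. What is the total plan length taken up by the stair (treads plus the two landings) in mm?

5824 mm

At most 191 each: 2405/191 = 12.59, giving 13 risers.
Each riser is 2405/13 = 185 mm (≤ 191 mm).
Tread T = 658 − 2 × 185 = 288 mm (≥ 244 mm).
Treads = 13 − 1 = 12; going = 12 × 288 = 3456 mm.
Add landings: 3456 + 1390 + 978 = 5824 mm.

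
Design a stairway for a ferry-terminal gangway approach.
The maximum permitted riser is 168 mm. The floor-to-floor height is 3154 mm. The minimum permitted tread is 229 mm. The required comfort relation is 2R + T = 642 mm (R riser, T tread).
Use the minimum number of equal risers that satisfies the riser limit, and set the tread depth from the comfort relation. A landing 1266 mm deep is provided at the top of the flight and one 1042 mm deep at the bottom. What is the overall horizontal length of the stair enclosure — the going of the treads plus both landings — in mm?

3154 / 168 = 18.774 → round up to 19 risers.
Each riser is 3154/19 = 166 mm (≤ 168 mm).
From 2R + T = 642: T = 642 − 332 = 310 mm.
19 risers give 18 treads; going = 18 × 310 = 5580 mm.
Add landings: 5580 + 1266 + 1042 = 7888 mm.

7888 mm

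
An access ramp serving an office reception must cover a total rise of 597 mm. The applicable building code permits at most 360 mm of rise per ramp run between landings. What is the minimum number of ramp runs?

At most 360 each: 597/360 = 1.66, giving 2 ramp runs.

2 runs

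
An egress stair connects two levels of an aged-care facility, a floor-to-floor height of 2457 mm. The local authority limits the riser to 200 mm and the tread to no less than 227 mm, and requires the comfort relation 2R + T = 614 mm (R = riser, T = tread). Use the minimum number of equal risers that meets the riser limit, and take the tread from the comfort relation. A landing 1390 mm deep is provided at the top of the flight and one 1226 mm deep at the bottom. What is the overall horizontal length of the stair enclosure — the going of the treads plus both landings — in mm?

At most 200 each: 2457/200 = 12.29, giving 13 risers.
R = 2457 ÷ 13 = 189 mm.
From 2R + T = 614: T = 614 − 378 = 236 mm.
Treads = 13 − 1 = 12; going = 12 × 236 = 2832 mm.
Add landings: 2832 + 1390 + 1226 = 5448 mm.

5448 mm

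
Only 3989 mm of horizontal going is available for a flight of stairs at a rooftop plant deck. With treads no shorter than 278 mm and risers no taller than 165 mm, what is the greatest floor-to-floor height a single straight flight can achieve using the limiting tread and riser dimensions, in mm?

Treads that fit: ⌊3989 / 278⌋ = 14.
Risers = treads + 1 = 15.
Maximum height = 15 × 165 = 2475 mm.

2475 mm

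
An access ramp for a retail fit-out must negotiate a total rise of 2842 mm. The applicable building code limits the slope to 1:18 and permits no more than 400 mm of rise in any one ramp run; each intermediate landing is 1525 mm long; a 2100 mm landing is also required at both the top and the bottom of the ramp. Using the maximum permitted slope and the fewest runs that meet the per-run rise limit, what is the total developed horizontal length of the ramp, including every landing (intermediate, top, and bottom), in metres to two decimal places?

At most 400 each: 2842/400 = 7.11, giving 8 ramp runs. That means 7 intermediate landings.
Ramp run (horizontal) at 1:18: 2842 × 18 = 51156 mm.
7 intermediate landings contribute 7 × 1525 = 10675 mm.
Top and bottom landings: 2 × 2100 = 4200 mm.
Total = 51156 + 10675 + 4200 = 66031 mm.
= 66.03 m.

66.03 m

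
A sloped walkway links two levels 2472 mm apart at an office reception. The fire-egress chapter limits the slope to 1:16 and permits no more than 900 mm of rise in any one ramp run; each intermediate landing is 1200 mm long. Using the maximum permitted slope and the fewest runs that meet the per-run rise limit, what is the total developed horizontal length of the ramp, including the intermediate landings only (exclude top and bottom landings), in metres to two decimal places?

⌈2472/900⌉ = 3 ramp runs. That means 2 intermediate landings.
Horizontal run for 2472 mm of rise at 1:16 is 2472 × 16 = 39552 mm.
Intermediate landings: 2 × 1200 = 2400 mm.
Developed length = 39552 + 2400 = 41952 mm.
= 41.95 m.

41.95 m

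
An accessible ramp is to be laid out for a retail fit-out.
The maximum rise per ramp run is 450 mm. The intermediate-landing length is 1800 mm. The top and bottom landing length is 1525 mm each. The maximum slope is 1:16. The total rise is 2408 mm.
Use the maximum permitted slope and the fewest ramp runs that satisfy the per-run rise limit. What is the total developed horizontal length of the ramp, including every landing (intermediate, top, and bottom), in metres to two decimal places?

50.58 m

⌈2408/450⌉ = 6 ramp runs. That means 5 intermediate landings.
Ramp run (horizontal) at 1:16: 2408 × 16 = 38528 mm.
Intermediate landings: 5 × 1800 = 9000 mm.
Top and bottom landings: 2 × 1525 = 3050 mm.
Total = 38528 + 9000 + 3050 = 50578 mm.
= 50.58 m.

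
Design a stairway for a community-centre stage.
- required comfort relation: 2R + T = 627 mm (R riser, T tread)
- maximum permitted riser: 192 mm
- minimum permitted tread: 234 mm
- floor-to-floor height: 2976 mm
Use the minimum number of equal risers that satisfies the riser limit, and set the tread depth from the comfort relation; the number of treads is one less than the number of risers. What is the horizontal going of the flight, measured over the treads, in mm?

3825 mm

2976 / 192 = 15.50, so 16 risers are needed.
Each riser is 2976/16 = 186 mm (≤ 192 mm).
From 2R + T = 627: T = 627 − 372 = 255 mm.
16 risers give 15 treads; going = 15 × 255 = 3825 mm.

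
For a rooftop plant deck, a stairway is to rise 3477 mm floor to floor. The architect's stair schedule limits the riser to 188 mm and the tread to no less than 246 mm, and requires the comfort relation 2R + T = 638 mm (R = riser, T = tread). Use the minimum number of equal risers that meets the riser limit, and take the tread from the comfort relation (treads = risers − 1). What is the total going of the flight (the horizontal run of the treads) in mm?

4896 mm

At most 188 each: 3477/188 = 18.49, giving 19 risers.
Each riser is 3477/19 = 183 mm (≤ 188 mm).
From 2R + T = 638: T = 638 − 366 = 272 mm.
19 risers give 18 treads; going = 18 × 272 = 4896 mm.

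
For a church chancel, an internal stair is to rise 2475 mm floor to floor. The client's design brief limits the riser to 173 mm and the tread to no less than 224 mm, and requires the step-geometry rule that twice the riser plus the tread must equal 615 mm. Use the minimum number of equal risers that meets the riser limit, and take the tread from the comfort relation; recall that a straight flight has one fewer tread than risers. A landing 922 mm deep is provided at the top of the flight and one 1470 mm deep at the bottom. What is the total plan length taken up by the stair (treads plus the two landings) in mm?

2475 / 173 = 14.306 → round up to 15 risers.
Riser R = 2475 / 15 = 165 mm, within the 173 mm limit.
T = 615 − 2·165 = 285 mm, which satisfies the 224 mm minimum.
Treads = 15 − 1 = 14; going = 14 × 285 = 3990 mm.
Enclosure = 3990 + 922 + 1470 = 6382 mm.

6382 mm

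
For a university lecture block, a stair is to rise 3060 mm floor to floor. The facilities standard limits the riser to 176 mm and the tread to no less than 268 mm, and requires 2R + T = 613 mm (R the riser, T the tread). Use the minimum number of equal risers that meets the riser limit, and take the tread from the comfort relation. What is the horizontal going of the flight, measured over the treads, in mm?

At most 176 each: 3060/176 = 17.39, giving 18 risers.
Riser R = 3060 / 18 = 170 mm, within the 176 mm limit.
T = 613 − 2·170 = 273 mm, which satisfies the 268 mm minimum.
Treads = 18 − 1 = 17; going = 17 × 273 = 4641 mm.

4641 mm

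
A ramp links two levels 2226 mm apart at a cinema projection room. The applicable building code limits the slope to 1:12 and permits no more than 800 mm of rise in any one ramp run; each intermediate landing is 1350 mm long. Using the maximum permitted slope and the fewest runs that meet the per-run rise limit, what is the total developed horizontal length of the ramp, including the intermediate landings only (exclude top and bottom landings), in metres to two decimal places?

At most 800 each: 2226/800 = 2.78, giving 3 ramp runs. That means 2 intermediate landings.
Horizontal run for 2226 mm of rise at 1:12 is 2226 × 12 = 26712 mm.
Intermediate landings: 2 × 1350 = 2700 mm.
Developed length = 26712 + 2700 = 29412 mm.
= 29.41 m.

29.41 m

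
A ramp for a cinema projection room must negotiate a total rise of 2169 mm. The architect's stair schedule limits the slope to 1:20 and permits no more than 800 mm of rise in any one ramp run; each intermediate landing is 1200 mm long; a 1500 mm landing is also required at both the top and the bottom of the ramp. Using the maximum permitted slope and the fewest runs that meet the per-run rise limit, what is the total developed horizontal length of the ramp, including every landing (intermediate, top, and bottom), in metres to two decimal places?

48.78 m

At most 800 each: 2169/800 = 2.71, giving 3 ramp runs. That means 2 intermediate landings.
Ramp run (horizontal) at 1:20: 2169 × 20 = 43380 mm.
2 intermediate landings contribute 2 × 1200 = 2400 mm.
Top and bottom landings: 2 × 1500 = 3000 mm.
Total = 43380 + 2400 + 3000 = 48780 mm.
= 48.78 m.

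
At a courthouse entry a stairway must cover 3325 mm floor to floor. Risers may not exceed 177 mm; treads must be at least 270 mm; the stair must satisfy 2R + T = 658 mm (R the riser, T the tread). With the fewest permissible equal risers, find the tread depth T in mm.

308 mm

At most 177 each: 3325/177 = 18.79, giving 19 risers.
Riser R = 3325 / 19 = 175 mm, within the 177 mm limit.
Tread T = 658 − 2 × 175 = 308 mm (≥ 270 mm).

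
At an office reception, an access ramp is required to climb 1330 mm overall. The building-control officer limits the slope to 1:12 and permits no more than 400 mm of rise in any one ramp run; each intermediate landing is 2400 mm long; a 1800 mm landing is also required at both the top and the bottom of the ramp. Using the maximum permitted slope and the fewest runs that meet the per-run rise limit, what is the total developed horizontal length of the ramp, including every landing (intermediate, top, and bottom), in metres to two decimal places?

1330 / 400 = 3.325 → round up to 4 ramp runs. That means 3 intermediate landings.
Horizontal run for 1330 mm of rise at 1:12 is 1330 × 12 = 15960 mm.
3 intermediate landings contribute 3 × 2400 = 7200 mm.
Top and bottom landings: 2 × 1800 = 3600 mm.
Total = 15960 + 7200 + 3600 = 26760 mm.
= 26.76 m.

26.76 m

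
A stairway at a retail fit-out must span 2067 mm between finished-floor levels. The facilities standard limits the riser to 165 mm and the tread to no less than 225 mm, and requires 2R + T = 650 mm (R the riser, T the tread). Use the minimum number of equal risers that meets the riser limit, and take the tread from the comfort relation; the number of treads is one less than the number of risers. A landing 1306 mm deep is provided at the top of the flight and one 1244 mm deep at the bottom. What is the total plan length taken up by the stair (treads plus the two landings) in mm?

⌈2067/165⌉ = 13 risers.
Each riser is 2067/13 = 159 mm (≤ 165 mm).
T = 650 − 2·159 = 332 mm, which satisfies the 225 mm minimum.
Treads = 13 − 1 = 12; going = 12 × 332 = 3984 mm.
Enclosure = 3984 + 1306 + 1244 = 6534 mm.

6534 mm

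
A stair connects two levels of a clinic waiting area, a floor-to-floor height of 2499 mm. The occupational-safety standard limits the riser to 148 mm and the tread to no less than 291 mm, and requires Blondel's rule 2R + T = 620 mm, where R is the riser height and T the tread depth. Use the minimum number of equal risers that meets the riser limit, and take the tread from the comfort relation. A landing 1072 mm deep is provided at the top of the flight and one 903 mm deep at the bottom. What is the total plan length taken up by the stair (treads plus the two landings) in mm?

7191 mm

2499 / 148 = 16.885 → round up to 17 risers.
R = 2499 ÷ 17 = 147 mm.
From 2R + T = 620: T = 620 − 294 = 326 mm.
17 risers give 16 treads; going = 16 × 326 = 5216 mm.
Enclosure = 5216 + 1072 + 903 = 7191 mm.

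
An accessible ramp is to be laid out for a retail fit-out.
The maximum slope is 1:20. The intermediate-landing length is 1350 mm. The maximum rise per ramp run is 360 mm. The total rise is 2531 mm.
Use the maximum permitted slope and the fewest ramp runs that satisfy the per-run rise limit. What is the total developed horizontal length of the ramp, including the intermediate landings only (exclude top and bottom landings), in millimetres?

2531 / 360 = 7.031 → round up to 8 ramp runs. That means 7 intermediate landings.
Horizontal run for 2531 mm of rise at 1:20 is 2531 × 20 = 50620 mm.
7 intermediate landings contribute 7 × 1350 = 9450 mm.
Developed length = 50620 + 9450 = 60070 mm.

60070 mm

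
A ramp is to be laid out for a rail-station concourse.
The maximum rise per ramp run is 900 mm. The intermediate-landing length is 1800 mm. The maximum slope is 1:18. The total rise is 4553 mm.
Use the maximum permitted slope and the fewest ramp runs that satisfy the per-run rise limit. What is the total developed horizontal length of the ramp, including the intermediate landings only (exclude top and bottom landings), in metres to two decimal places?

4553 / 900 = 5.059 → round up to 6 ramp runs. That means 5 intermediate landings.
Horizontal run for 4553 mm of rise at 1:18 is 4553 × 18 = 81954 mm.
Intermediate landings: 5 × 1800 = 9000 mm.
Total developed length = 81954 + 9000 = 90954 mm.
= 90.95 m.

90.95 m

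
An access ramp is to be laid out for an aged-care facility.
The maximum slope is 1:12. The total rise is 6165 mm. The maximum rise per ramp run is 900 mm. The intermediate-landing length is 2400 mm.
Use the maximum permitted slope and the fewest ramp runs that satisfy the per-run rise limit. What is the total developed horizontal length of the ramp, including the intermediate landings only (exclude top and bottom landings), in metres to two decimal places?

6165 / 900 = 6.850 → round up to 7 ramp runs. That means 6 intermediate landings.
Ramp run (horizontal) at 1:12: 6165 × 12 = 73980 mm.
6 intermediate landings contribute 6 × 2400 = 14400 mm.
Total developed length = 73980 + 14400 = 88380 mm.
= 88.38 m.

88.38 m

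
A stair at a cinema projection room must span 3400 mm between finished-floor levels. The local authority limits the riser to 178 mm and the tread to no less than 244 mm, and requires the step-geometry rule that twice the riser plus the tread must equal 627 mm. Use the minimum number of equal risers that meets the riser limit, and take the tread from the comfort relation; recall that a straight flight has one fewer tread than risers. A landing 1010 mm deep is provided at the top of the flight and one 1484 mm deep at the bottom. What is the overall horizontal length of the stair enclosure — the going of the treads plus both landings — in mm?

7947 mm

3400 / 178 = 19.10, so 20 risers are needed.
Each riser is 3400/20 = 170 mm (≤ 178 mm).
T = 627 − 2·170 = 287 mm, which satisfies the 244 mm minimum.
Going = (20 − 1) × 287 = 5453 mm.
Add landings: 5453 + 1010 + 1484 = 7947 mm.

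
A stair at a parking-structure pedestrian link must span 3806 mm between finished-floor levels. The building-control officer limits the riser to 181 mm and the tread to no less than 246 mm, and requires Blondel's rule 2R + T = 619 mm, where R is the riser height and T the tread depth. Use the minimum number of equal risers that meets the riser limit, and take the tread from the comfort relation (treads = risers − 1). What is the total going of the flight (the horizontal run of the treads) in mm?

3806 / 181 = 21.03, so 22 risers are needed.
Each riser is 3806/22 = 173 mm (≤ 181 mm).
From 2R + T = 619: T = 619 − 346 = 273 mm.
22 risers give 21 treads; going = 21 × 273 = 5733 mm.

5733 mm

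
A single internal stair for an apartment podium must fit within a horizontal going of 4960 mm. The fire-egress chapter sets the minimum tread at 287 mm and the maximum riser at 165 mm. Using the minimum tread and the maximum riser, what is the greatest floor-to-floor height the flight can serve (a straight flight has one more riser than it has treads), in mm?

2970 mm

Treads that fit: ⌊4960 / 287⌋ = 17.
Risers = treads + 1 = 18.
Maximum height = 18 × 165 = 2970 mm.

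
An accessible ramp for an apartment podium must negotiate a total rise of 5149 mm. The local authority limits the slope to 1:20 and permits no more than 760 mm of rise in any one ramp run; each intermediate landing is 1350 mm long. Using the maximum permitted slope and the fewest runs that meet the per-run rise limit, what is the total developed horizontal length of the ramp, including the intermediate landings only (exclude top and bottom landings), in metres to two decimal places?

⌈5149/760⌉ = 7 ramp runs. That means 6 intermediate landings.
Horizontal run for 5149 mm of rise at 1:20 is 5149 × 20 = 102980 mm.
Intermediate landings: 6 × 1350 = 8100 mm.
Developed length = 102980 + 8100 = 111080 mm.
= 111.08 m.

111.08 m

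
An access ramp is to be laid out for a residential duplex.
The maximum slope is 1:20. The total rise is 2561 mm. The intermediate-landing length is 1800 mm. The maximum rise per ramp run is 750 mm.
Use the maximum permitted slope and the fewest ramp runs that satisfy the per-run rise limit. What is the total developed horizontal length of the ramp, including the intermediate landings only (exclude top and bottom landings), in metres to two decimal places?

⌈2561/750⌉ = 4 ramp runs. That means 3 intermediate landings.
Horizontal run for 2561 mm of rise at 1:20 is 2561 × 20 = 51220 mm.
3 intermediate landings contribute 3 × 1800 = 5400 mm.
Developed length = 51220 + 5400 = 56620 mm.
= 56.62 m.

56.62 m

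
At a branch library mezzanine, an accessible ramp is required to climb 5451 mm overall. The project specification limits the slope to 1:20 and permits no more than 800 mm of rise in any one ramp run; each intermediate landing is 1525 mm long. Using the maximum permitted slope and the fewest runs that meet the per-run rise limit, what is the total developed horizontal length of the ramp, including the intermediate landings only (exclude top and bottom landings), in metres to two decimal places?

5451 / 800 = 6.814 → round up to 7 ramp runs. That means 6 intermediate landings.
Ramp run (horizontal) at 1:20: 5451 × 20 = 109020 mm.
6 intermediate landings contribute 6 × 1525 = 9150 mm.
Developed length = 109020 + 9150 = 118170 mm.
= 118.17 m.

118.17 m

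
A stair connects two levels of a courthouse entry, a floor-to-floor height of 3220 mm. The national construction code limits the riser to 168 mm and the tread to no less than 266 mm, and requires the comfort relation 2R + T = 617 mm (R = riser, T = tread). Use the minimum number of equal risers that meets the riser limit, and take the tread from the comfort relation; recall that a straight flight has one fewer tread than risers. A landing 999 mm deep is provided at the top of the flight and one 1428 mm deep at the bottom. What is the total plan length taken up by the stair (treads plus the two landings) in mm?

3220 / 168 = 19.167 → round up to 20 risers.
Riser R = 3220 / 20 = 161 mm, within the 168 mm limit.
T = 617 − 2·161 = 295 mm, which satisfies the 266 mm minimum.
Treads = 20 − 1 = 19; going = 19 × 295 = 5605 mm.
Enclosure = 5605 + 999 + 1428 = 8032 mm.

8032 mm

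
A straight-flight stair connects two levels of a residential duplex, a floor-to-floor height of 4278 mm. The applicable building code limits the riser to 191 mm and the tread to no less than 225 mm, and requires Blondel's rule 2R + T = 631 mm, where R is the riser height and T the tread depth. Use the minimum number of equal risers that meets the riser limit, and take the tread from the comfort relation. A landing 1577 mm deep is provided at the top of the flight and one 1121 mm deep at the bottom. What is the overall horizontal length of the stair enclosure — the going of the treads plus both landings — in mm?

8396 mm

4278 / 191 = 22.398 → round up to 23 risers.
R = 4278 ÷ 23 = 186 mm.
From 2R + T = 631: T = 631 − 372 = 259 mm.
Treads = 23 − 1 = 22; going = 22 × 259 = 5698 mm.
Add landings: 5698 + 1577 + 1121 = 8396 mm.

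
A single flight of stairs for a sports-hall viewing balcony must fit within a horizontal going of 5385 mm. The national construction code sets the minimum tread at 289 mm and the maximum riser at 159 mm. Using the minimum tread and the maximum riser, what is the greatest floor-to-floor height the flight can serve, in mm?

3021 mm

Treads that fit: ⌊5385 / 289⌋ = 18.
Risers = treads + 1 = 19.
Maximum height = 19 × 159 = 3021 mm.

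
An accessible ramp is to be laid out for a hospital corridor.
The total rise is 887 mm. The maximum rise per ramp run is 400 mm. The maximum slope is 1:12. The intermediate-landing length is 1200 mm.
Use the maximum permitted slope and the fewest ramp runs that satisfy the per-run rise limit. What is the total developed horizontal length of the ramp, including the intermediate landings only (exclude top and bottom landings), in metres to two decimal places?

⌈887/400⌉ = 3 ramp runs. That means 2 intermediate landings.
Ramp run (horizontal) at 1:12: 887 × 12 = 10644 mm.
2 intermediate landings contribute 2 × 1200 = 2400 mm.
Developed length = 10644 + 2400 = 13044 mm.
= 13.04 m.

13.04 m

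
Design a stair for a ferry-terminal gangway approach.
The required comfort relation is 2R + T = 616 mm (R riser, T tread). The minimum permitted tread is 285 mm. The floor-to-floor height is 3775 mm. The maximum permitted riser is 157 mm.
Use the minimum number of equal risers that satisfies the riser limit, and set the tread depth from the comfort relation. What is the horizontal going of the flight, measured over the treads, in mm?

7536 mm

3775 / 157 = 24.04, so 25 risers are needed.
R = 3775 ÷ 25 = 151 mm.
T = 616 − 2·151 = 314 mm, which satisfies the 285 mm minimum.
25 risers give 24 treads; going = 24 × 314 = 7536 mm.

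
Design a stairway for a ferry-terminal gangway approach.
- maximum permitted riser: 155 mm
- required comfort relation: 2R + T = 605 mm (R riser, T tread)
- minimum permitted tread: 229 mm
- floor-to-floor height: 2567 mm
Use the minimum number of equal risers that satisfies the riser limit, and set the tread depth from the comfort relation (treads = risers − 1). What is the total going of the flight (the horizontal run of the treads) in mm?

⌈2567/155⌉ = 17 risers.
Each riser is 2567/17 = 151 mm (≤ 155 mm).
From 2R + T = 605: T = 605 − 302 = 303 mm.
Treads = 17 − 1 = 16; going = 16 × 303 = 4848 mm.

4848 mm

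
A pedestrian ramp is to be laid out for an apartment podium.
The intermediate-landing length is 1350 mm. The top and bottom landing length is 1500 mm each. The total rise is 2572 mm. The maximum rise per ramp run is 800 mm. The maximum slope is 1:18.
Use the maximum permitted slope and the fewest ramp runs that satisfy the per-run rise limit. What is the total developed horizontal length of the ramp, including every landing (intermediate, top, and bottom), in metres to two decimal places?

At most 800 each: 2572/800 = 3.21, giving 4 ramp runs. That means 3 intermediate landings.
Horizontal run for 2572 mm of rise at 1:18 is 2572 × 18 = 46296 mm.
Intermediate landings: 3 × 1350 = 4050 mm.
Top and bottom landings: 2 × 1500 = 3000 mm.
Total = 46296 + 4050 + 3000 = 53346 mm.
= 53.35 m.

53.35 m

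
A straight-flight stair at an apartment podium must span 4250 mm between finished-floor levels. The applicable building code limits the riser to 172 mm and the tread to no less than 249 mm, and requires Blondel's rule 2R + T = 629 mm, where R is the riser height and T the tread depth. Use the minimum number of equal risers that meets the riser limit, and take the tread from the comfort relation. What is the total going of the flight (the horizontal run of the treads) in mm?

At most 172 each: 4250/172 = 24.71, giving 25 risers.
R = 4250 ÷ 25 = 170 mm.
From 2R + T = 629: T = 629 − 340 = 289 mm.
Going = (25 − 1) × 289 = 6936 mm.

6936 mm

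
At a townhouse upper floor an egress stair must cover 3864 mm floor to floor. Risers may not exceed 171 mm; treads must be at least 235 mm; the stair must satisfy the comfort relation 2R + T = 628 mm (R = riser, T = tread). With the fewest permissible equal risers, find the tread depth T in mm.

At most 171 each: 3864/171 = 22.60, giving 23 risers.
Each riser is 3864/23 = 168 mm (≤ 171 mm).
From 2R + T = 628: T = 628 − 336 = 292 mm.

292 mm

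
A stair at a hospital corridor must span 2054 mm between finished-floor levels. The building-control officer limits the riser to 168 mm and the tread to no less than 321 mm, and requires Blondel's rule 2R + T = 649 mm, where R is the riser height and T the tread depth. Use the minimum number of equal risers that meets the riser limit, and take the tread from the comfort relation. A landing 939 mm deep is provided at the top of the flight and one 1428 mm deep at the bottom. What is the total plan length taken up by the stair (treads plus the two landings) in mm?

6363 mm

⌈2054/168⌉ = 13 risers.
Riser R = 2054 / 13 = 158 mm, within the 168 mm limit.
Tread T = 649 − 2 × 158 = 333 mm (≥ 321 mm).
13 risers give 12 treads; going = 12 × 333 = 3996 mm.
Enclosure = 3996 + 939 + 1428 = 6363 mm.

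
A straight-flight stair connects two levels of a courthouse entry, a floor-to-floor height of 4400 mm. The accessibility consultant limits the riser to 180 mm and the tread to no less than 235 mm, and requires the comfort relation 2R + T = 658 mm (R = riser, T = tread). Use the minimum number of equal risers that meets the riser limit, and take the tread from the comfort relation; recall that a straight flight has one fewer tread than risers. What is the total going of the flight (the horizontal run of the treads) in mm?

4400 / 180 = 24.444 → round up to 25 risers.
Each riser is 4400/25 = 176 mm (≤ 180 mm).
Tread T = 658 − 2 × 176 = 306 mm (≥ 235 mm).
Going = (25 − 1) × 306 = 7344 mm.

7344 mm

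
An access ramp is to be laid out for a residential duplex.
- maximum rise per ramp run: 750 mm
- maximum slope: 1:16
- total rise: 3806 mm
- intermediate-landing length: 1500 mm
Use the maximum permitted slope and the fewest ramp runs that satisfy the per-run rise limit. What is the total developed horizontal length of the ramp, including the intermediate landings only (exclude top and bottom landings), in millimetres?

68396 mm

At most 750 each: 3806/750 = 5.07, giving 6 ramp runs. That means 5 intermediate landings.
Ramp run (horizontal) at 1:16: 3806 × 16 = 60896 mm.
Intermediate landings: 5 × 1500 = 7500 mm.
Total developed length = 60896 + 7500 = 68396 mm.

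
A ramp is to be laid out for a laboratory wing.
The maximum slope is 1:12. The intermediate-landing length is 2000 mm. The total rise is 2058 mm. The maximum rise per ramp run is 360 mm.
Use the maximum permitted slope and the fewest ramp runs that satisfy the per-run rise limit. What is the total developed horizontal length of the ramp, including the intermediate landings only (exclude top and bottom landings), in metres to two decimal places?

⌈2058/360⌉ = 6 ramp runs. That means 5 intermediate landings.
Horizontal run for 2058 mm of rise at 1:12 is 2058 × 12 = 24696 mm.
Intermediate landings: 5 × 2000 = 10000 mm.
Developed length = 24696 + 10000 = 34696 mm.
= 34.70 m.

34.70 m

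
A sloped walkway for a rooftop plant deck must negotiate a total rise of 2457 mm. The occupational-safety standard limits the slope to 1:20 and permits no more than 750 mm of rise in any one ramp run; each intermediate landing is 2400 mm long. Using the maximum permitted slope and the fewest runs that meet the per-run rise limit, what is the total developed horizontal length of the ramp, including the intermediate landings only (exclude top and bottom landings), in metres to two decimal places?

⌈2457/750⌉ = 4 ramp runs. That means 3 intermediate landings.
Ramp run (horizontal) at 1:20: 2457 × 20 = 49140 mm.
Intermediate landings: 3 × 2400 = 7200 mm.
Developed length = 49140 + 7200 = 56340 mm.
= 56.34 m.

56.34 m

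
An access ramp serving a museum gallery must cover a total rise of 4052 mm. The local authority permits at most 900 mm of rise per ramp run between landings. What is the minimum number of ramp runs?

5 runs

4052 / 900 = 4.502 → round up to 5 ramp runs.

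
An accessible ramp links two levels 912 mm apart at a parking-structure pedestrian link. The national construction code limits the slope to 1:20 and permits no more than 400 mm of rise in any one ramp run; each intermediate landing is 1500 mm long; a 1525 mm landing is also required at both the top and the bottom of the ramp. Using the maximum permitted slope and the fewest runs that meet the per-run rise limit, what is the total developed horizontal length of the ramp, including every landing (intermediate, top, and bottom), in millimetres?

At most 400 each: 912/400 = 2.28, giving 3 ramp runs. That means 2 intermediate landings.
Horizontal run for 912 mm of rise at 1:20 is 912 × 20 = 18240 mm.
2 intermediate landings contribute 2 × 1500 = 3000 mm.
Top and bottom landings: 2 × 1525 = 3050 mm.
Total = 18240 + 3000 + 3050 = 24290 mm.

24290 mm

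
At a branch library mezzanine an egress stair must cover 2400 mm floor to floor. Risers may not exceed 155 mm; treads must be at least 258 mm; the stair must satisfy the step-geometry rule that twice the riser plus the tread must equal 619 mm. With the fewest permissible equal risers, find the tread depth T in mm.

319 mm

⌈2400/155⌉ = 16 risers.
Each riser is 2400/16 = 150 mm (≤ 155 mm).
Tread T = 619 − 2 × 150 = 319 mm (≥ 258 mm).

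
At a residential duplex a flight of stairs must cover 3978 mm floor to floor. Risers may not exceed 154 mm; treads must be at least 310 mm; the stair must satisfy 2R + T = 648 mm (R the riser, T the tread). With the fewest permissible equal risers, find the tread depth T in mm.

⌈3978/154⌉ = 26 risers.
R = 3978 ÷ 26 = 153 mm.
T = 648 − 2·153 = 342 mm, which satisfies the 310 mm minimum.

342 mm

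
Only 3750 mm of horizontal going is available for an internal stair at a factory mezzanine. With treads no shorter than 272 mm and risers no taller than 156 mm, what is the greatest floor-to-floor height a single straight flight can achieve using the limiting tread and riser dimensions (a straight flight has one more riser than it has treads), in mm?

2184 mm

3750 / 272 = 13.79, so 13 treads fit.
Risers = treads + 1 = 14.
Maximum height = 14 × 156 = 2184 mm.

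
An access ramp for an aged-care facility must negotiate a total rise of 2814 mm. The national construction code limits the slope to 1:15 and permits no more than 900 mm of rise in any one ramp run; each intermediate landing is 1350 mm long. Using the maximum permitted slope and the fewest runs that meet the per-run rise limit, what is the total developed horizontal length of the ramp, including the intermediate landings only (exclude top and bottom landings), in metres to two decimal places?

46.26 m

2814 / 900 = 3.13, so 4 ramp runs are needed. That means 3 intermediate landings.
Ramp run (horizontal) at 1:15: 2814 × 15 = 42210 mm.
Intermediate landings: 3 × 1350 = 4050 mm.
Developed length = 42210 + 4050 = 46260 mm.
= 46.26 m.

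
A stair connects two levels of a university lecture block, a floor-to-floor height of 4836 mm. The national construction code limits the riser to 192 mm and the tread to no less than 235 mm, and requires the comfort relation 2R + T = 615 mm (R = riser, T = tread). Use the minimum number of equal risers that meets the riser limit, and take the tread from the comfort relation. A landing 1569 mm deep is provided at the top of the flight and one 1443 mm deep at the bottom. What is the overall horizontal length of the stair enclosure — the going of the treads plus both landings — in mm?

4836 / 192 = 25.19, so 26 risers are needed.
R = 4836 ÷ 26 = 186 mm.
T = 615 − 2·186 = 243 mm, which satisfies the 235 mm minimum.
Treads = 26 − 1 = 25; going = 25 × 243 = 6075 mm.
Enclosure = 6075 + 1569 + 1443 = 9087 mm.

9087 mm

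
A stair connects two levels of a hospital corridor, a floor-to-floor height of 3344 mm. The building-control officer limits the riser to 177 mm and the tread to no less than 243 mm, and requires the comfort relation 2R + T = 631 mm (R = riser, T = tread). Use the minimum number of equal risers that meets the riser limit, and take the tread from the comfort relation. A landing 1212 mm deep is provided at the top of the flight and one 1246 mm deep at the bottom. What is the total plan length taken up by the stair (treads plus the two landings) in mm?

7480 mm

3344 / 177 = 18.893 → round up to 19 risers.
Riser R = 3344 / 19 = 176 mm, within the 177 mm limit.
T = 631 − 2·176 = 279 mm, which satisfies the 243 mm minimum.
19 risers give 18 treads; going = 18 × 279 = 5022 mm.
Add landings: 5022 + 1212 + 1246 = 7480 mm.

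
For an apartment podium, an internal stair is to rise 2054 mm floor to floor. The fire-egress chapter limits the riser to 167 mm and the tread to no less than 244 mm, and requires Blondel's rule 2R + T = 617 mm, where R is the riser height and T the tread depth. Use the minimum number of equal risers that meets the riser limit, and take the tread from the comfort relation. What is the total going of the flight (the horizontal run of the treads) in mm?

3612 mm

2054 / 167 = 12.30, so 13 risers are needed.
R = 2054 ÷ 13 = 158 mm.
Tread T = 617 − 2 × 158 = 301 mm (≥ 244 mm).
Going = (13 − 1) × 301 = 3612 mm.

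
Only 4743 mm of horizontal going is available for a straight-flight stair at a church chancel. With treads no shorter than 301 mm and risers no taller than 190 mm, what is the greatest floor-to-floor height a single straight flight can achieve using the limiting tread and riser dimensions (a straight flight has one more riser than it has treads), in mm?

Treads that fit: ⌊4743 / 301⌋ = 15.
Risers = treads + 1 = 16.
Maximum height = 16 × 190 = 3040 mm.

3040 mm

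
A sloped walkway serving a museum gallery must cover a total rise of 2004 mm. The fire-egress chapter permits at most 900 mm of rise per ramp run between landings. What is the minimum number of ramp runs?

2004 / 900 = 2.227 → round up to 3 ramp runs.

3 runs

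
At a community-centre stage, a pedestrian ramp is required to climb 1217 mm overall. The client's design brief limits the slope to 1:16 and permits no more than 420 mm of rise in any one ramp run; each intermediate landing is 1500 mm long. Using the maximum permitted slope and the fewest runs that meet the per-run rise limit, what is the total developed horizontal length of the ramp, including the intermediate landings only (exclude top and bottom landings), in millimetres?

22472 mm

⌈1217/420⌉ = 3 ramp runs. That means 2 intermediate landings.
Horizontal run for 1217 mm of rise at 1:16 is 1217 × 16 = 19472 mm.
Intermediate landings: 2 × 1500 = 3000 mm.
Total developed length = 19472 + 3000 = 22472 mm.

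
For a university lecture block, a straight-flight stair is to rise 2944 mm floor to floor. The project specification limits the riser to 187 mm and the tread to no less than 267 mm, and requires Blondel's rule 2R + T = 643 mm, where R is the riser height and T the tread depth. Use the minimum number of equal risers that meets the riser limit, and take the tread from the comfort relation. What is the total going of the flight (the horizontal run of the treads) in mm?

2944 / 187 = 15.74, so 16 risers are needed.
R = 2944 ÷ 16 = 184 mm.
T = 643 − 2·184 = 275 mm, which satisfies the 267 mm minimum.
Treads = 16 − 1 = 15; going = 15 × 275 = 4125 mm.

4125 mm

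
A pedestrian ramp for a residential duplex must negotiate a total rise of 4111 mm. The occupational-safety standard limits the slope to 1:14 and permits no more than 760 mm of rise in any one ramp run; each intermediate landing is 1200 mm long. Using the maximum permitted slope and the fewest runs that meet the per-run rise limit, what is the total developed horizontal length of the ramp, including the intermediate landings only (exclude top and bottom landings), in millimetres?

63554 mm

4111 / 760 = 5.409 → round up to 6 ramp runs. That means 5 intermediate landings.
Horizontal run for 4111 mm of rise at 1:14 is 4111 × 14 = 57554 mm.
5 intermediate landings contribute 5 × 1200 = 6000 mm.
Developed length = 57554 + 6000 = 63554 mm.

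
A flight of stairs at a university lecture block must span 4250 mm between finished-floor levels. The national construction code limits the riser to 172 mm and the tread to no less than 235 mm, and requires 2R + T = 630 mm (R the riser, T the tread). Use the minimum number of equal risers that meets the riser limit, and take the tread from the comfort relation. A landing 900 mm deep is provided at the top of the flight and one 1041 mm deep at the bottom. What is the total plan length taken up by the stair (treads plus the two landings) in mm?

At most 172 each: 4250/172 = 24.71, giving 25 risers.
R = 4250 ÷ 25 = 170 mm.
Tread T = 630 − 2 × 170 = 290 mm (≥ 235 mm).
Going = (25 − 1) × 290 = 6960 mm.
Enclosure = 6960 + 900 + 1041 = 8901 mm.

8901 mm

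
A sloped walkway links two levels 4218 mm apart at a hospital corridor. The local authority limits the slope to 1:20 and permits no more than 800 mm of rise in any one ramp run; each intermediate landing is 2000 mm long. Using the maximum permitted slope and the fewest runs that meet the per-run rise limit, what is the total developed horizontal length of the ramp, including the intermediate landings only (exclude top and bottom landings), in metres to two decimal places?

4218 / 800 = 5.27, so 6 ramp runs are needed. That means 5 intermediate landings.
Ramp run (horizontal) at 1:20: 4218 × 20 = 84360 mm.
Intermediate landings: 5 × 2000 = 10000 mm.
Developed length = 84360 + 10000 = 94360 mm.
= 94.36 m.

94.36 m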